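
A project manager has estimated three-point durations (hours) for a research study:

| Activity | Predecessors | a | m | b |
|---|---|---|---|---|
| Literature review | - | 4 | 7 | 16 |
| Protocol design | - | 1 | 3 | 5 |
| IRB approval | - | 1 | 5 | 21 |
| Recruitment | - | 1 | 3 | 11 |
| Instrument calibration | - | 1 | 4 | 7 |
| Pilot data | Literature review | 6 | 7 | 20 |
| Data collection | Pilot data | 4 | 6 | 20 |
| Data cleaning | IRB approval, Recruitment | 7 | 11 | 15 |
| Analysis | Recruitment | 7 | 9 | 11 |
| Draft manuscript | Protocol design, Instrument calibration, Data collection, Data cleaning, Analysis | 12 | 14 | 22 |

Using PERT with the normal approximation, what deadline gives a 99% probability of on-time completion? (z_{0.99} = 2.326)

50.2 hours

te_Literature review = (4 + 4·7 + 16)/6 = 48/6 = 8; σ²_Literature review = ((16−4)/6)² = 4.000
te_Protocol design = (1 + 4·3 + 5)/6 = 18/6 = 3; σ²_Protocol design = ((5−1)/6)² = 0.444
te_IRB approval = (1 + 4·5 + 21)/6 = 42/6 = 7; σ²_IRB approval = ((21−1)/6)² = 11.111
te_Recruitment = (1 + 4·3 + 11)/6 = 24/6 = 4; σ²_Recruitment = ((11−1)/6)² = 2.778
te_Instrument calibration = (1 + 4·4 + 7)/6 = 24/6 = 4; σ²_Instrument calibration = ((7−1)/6)² = 1.000
te_Pilot data = (6 + 4·7 + 20)/6 = 54/6 = 9; σ²_Pilot data = ((20−6)/6)² = 5.444
te_Data collection = (4 + 4·6 + 20)/6 = 48/6 = 8; σ²_Data collection = ((20−4)/6)² = 7.111
te_Data cleaning = (7 + 4·11 + 15)/6 = 66/6 = 11; σ²_Data cleaning = ((15−7)/6)² = 1.778
te_Analysis = (7 + 4·9 + 11)/6 = 54/6 = 9; σ²_Analysis = ((11−7)/6)² = 0.444
te_Draft manuscript = (12 + 4·14 + 22)/6 = 90/6 = 15; σ²_Draft manuscript = ((22−12)/6)² = 2.778

Forward pass:
ES_Literature review = 0; EF_Literature review = 8
ES_Protocol design = 0; EF_Protocol design = 3
ES_IRB approval = 0; EF_IRB approval = 7
ES_Recruitment = 0; EF_Recruitment = 4
ES_Instrument calibration = 0; EF_Instrument calibration = 4
ES_Pilot data = 8; EF_Pilot data = 8+9 = 17
ES_Data collection = 17; EF_Data collection = 17+8 = 25
ES_Data cleaning = max(EF_IRB approval=7, EF_Recruitment=4) = 7; EF_Data cleaning = 7+11 = 18
ES_Analysis = 4; EF_Analysis = 4+9 = 13
ES_Draft manuscript = max(EF_Protocol design=3, EF_Instrument calibration=4, EF_Data collection=25, EF_Data cleaning=18, EF_Analysis=13) = 25; EF_Draft manuscript = 25+15 = 40
Expected project duration μ = 40 hours. Critical path: Literature review → Pilot data → Data collection → Draft manuscript.

Variance along critical path = 4.000 + 5.444 + 7.111 + 2.778 = 19.333; σ = 4.397 hours.
D = μ + z·σ = 40 + 2.326·4.397 = 50.2 hours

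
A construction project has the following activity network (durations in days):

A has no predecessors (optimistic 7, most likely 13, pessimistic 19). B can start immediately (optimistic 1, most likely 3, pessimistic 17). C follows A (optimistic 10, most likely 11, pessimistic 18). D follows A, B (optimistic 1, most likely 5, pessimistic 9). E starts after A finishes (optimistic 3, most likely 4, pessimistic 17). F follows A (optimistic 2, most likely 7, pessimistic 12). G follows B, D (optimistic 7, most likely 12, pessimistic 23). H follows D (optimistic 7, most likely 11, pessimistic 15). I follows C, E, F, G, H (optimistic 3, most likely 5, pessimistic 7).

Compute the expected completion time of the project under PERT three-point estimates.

te_A = (7 + 4·13 + 19)/6 = 78/6 = 13
te_B = (1 + 4·3 + 17)/6 = 30/6 = 5
te_C = (10 + 4·11 + 18)/6 = 72/6 = 12
te_D = (1 + 4·5 + 9)/6 = 30/6 = 5
te_E = (3 + 4·4 + 17)/6 = 36/6 = 6
te_F = (2 + 4·7 + 12)/6 = 42/6 = 7
te_G = (7 + 4·12 + 23)/6 = 78/6 = 13
te_H = (7 + 4·11 + 15)/6 = 66/6 = 11
te_I = (3 + 4·5 + 7)/6 = 30/6 = 5

Forward pass:
ES_A = 0; EF_A = 13
ES_B = 0; EF_B = 5
ES_C = 13; EF_C = 13+12 = 25
ES_D = max(EF_A=13, EF_B=5) = 13; EF_D = 13+5 = 18
ES_E = 13; EF_E = 13+6 = 19
ES_F = 13; EF_F = 13+7 = 20
ES_G = max(EF_B=5, EF_D=18) = 18; EF_G = 18+13 = 31
ES_H = 18; EF_H = 18+11 = 29
ES_I = max(EF_C=25, EF_E=19, EF_F=20, EF_G=31, EF_H=29) = 31; EF_I = 31+5 = 36
Expected project duration μ = 36 days. Critical path: A → D → G → I.

36 days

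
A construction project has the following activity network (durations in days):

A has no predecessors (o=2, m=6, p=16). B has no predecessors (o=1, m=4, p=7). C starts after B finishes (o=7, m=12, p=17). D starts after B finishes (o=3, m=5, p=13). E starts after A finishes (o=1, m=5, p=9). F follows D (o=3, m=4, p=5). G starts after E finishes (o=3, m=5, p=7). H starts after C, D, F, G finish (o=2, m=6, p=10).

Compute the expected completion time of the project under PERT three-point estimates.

te_A = (2 + 4·6 + 16)/6 = 42/6 = 7
te_B = (1 + 4·4 + 7)/6 = 24/6 = 4
te_C = (7 + 4·12 + 17)/6 = 72/6 = 12
te_D = (3 + 4·5 + 13)/6 = 36/6 = 6
te_E = (1 + 4·5 + 9)/6 = 30/6 = 5
te_F = (3 + 4·4 + 5)/6 = 24/6 = 4
te_G = (3 + 4·5 + 7)/6 = 30/6 = 5
te_H = (2 + 4·6 + 10)/6 = 36/6 = 6

Forward pass:
ES_A = 0; EF_A = 7
ES_B = 0; EF_B = 4
ES_C = 4; EF_C = 4+12 = 16
ES_D = 4; EF_D = 4+6 = 10
ES_E = 7; EF_E = 7+5 = 12
ES_F = 10; EF_F = 10+4 = 14
ES_G = 12; EF_G = 12+5 = 17
ES_H = max(EF_C=16, EF_D=10, EF_F=14, EF_G=17) = 17; EF_H = 17+6 = 23
Expected project duration μ = 23 days. Critical path: A → E → G → H.

23 days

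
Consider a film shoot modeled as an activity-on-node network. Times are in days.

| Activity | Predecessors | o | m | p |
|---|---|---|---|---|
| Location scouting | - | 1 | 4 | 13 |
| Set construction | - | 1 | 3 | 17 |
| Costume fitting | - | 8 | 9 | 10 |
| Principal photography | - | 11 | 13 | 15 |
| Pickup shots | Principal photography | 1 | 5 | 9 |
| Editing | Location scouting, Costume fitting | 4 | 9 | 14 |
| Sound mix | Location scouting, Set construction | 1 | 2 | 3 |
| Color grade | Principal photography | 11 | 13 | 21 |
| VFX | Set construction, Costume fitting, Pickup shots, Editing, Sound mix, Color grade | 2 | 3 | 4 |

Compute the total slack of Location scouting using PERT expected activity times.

13 days

te_Location scouting = (1 + 4·4 + 13)/6 = 30/6 = 5
te_Set construction = (1 + 4·3 + 17)/6 = 30/6 = 5
te_Costume fitting = (8 + 4·9 + 10)/6 = 54/6 = 9
te_Principal photography = (11 + 4·13 + 15)/6 = 78/6 = 13
te_Pickup shots = (1 + 4·5 + 9)/6 = 30/6 = 5
te_Editing = (4 + 4·9 + 14)/6 = 54/6 = 9
te_Sound mix = (1 + 4·2 + 3)/6 = 12/6 = 2
te_Color grade = (11 + 4·13 + 21)/6 = 84/6 = 14
te_VFX = (2 + 4·3 + 4)/6 = 18/6 = 3

Forward pass:
ES_Location scouting = 0; EF_Location scouting = 5
ES_Set construction = 0; EF_Set construction = 5
ES_Costume fitting = 0; EF_Costume fitting = 9
ES_Principal photography = 0; EF_Principal photography = 13
ES_Pickup shots = 13; EF_Pickup shots = 13+5 = 18
ES_Editing = max(EF_Location scouting=5, EF_Costume fitting=9) = 9; EF_Editing = 9+9 = 18
ES_Sound mix = max(EF_Location scouting=5, EF_Set construction=5) = 5; EF_Sound mix = 5+2 = 7
ES_Color grade = 13; EF_Color grade = 13+14 = 27
ES_VFX = max(EF_Set construction=5, EF_Costume fitting=9, EF_Pickup shots=18, EF_Editing=18, EF_Sound mix=7, EF_Color grade=27) = 27; EF_VFX = 27+3 = 30
Expected project duration μ = 30 days. Critical path: Principal photography → Color grade → VFX.

Backward pass:
LF_VFX = 30; LS_VFX = 30−3 = 27
LF_Color grade = LS_VFX = 27; LS_Color grade = 27−14 = 13
LF_Sound mix = LS_VFX = 27; LS_Sound mix = 27−2 = 25
LF_Editing = LS_VFX = 27; LS_Editing = 27−9 = 18
LF_Pickup shots = LS_VFX = 27; LS_Pickup shots = 27−5 = 22
LF_Principal photography = min(LS_Pickup shots=22, LS_Color grade=13) = 13; LS_Principal photography = 13−13 = 0
LF_Costume fitting = min(LS_Editing=18, LS_VFX=27) = 18; LS_Costume fitting = 18−9 = 9
LF_Set construction = min(LS_Sound mix=25, LS_VFX=27) = 25; LS_Set construction = 25−5 = 20
LF_Location scouting = min(LS_Editing=18, LS_Sound mix=25) = 18; LS_Location scouting = 18−5 = 13
Slack_Location scouting = LS_Location scouting − ES_Location scouting = 13 − 0 = 13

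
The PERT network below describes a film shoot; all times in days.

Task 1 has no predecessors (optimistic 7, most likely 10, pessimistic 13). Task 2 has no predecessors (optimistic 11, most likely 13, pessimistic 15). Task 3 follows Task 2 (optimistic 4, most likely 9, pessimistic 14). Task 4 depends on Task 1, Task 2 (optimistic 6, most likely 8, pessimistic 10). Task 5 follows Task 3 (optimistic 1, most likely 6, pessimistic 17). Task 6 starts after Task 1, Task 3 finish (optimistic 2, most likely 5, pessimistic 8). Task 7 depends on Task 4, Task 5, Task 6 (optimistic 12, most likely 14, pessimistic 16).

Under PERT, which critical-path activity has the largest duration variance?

te_Task 1 = (7 + 4·10 + 13)/6 = 60/6 = 10; σ²_Task 1 = ((13−7)/6)² = 1.000
te_Task 2 = (11 + 4·13 + 15)/6 = 78/6 = 13; σ²_Task 2 = ((15−11)/6)² = 0.444
te_Task 3 = (4 + 4·9 + 14)/6 = 54/6 = 9; σ²_Task 3 = ((14−4)/6)² = 2.778
te_Task 4 = (6 + 4·8 + 10)/6 = 48/6 = 8; σ²_Task 4 = ((10−6)/6)² = 0.444
te_Task 5 = (1 + 4·6 + 17)/6 = 42/6 = 7; σ²_Task 5 = ((17−1)/6)² = 7.111
te_Task 6 = (2 + 4·5 + 8)/6 = 30/6 = 5; σ²_Task 6 = ((8−2)/6)² = 1.000
te_Task 7 = (12 + 4·14 + 16)/6 = 84/6 = 14; σ²_Task 7 = ((16−12)/6)² = 0.444

Forward pass:
ES_Task 1 = 0; EF_Task 1 = 10
ES_Task 2 = 0; EF_Task 2 = 13
ES_Task 3 = 13; EF_Task 3 = 13+9 = 22
ES_Task 4 = max(EF_Task 1=10, EF_Task 2=13) = 13; EF_Task 4 = 13+8 = 21
ES_Task 5 = 22; EF_Task 5 = 22+7 = 29
ES_Task 6 = max(EF_Task 1=10, EF_Task 3=22) = 22; EF_Task 6 = 22+5 = 27
ES_Task 7 = max(EF_Task 4=21, EF_Task 5=29, EF_Task 6=27) = 29; EF_Task 7 = 29+14 = 43
Expected project duration μ = 43 days. Critical path: Task 2 → Task 3 → Task 5 → Task 7.

Variances on critical path: σ²_Task 2=0.444, σ²_Task 3=2.778, σ²_Task 5=7.111, σ²_Task 7=0.444.
Largest is σ²_Task 5 = 7.111.

Task 5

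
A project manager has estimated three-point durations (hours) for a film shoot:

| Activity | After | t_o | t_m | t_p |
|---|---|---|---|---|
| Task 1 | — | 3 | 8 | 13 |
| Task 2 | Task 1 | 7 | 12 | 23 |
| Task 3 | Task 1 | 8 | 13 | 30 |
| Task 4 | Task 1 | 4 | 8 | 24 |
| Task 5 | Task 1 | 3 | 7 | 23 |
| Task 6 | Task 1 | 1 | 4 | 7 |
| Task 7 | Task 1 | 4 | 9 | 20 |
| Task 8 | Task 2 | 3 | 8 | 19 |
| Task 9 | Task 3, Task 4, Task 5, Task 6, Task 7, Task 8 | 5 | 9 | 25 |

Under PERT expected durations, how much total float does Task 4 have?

te_Task 1 = (3 + 4·8 + 13)/6 = 48/6 = 8
te_Task 2 = (7 + 4·12 + 23)/6 = 78/6 = 13
te_Task 3 = (8 + 4·13 + 30)/6 = 90/6 = 15
te_Task 4 = (4 + 4·8 + 24)/6 = 60/6 = 10
te_Task 5 = (3 + 4·7 + 23)/6 = 54/6 = 9
te_Task 6 = (1 + 4·4 + 7)/6 = 24/6 = 4
te_Task 7 = (4 + 4·9 + 20)/6 = 60/6 = 10
te_Task 8 = (3 + 4·8 + 19)/6 = 54/6 = 9
te_Task 9 = (5 + 4·9 + 25)/6 = 66/6 = 11

Forward pass:
ES_Task 1 = 0; EF_Task 1 = 8
ES_Task 2 = 8; EF_Task 2 = 8+13 = 21
ES_Task 3 = 8; EF_Task 3 = 8+15 = 23
ES_Task 4 = 8; EF_Task 4 = 8+10 = 18
ES_Task 5 = 8; EF_Task 5 = 8+9 = 17
ES_Task 6 = 8; EF_Task 6 = 8+4 = 12
ES_Task 7 = 8; EF_Task 7 = 8+10 = 18
ES_Task 8 = 21; EF_Task 8 = 21+9 = 30
ES_Task 9 = max(EF_Task 3=23, EF_Task 4=18, EF_Task 5=17, EF_Task 6=12, EF_Task 7=18, EF_Task 8=30) = 30; EF_Task 9 = 30+11 = 41
Expected project duration μ = 41 hours. Critical path: Task 1 → Task 2 → Task 8 → Task 9.

Backward pass:
LF_Task 9 = 41; LS_Task 9 = 41−11 = 30
LF_Task 8 = LS_Task 9 = 30; LS_Task 8 = 30−9 = 21
LF_Task 7 = LS_Task 9 = 30; LS_Task 7 = 30−10 = 20
LF_Task 6 = LS_Task 9 = 30; LS_Task 6 = 30−4 = 26
LF_Task 5 = LS_Task 9 = 30; LS_Task 5 = 30−9 = 21
LF_Task 4 = LS_Task 9 = 30; LS_Task 4 = 30−10 = 20
LF_Task 3 = LS_Task 9 = 30; LS_Task 3 = 30−15 = 15
LF_Task 2 = LS_Task 8 = 21; LS_Task 2 = 21−13 = 8
LF_Task 1 = min(LS_Task 2=8, LS_Task 3=15, LS_Task 4=20, LS_Task 5=21, LS_Task 6=26, LS_Task 7=20) = 8; LS_Task 1 = 8−8 = 0
Slack_Task 4 = LS_Task 4 − ES_Task 4 = 20 − 8 = 12

12 hours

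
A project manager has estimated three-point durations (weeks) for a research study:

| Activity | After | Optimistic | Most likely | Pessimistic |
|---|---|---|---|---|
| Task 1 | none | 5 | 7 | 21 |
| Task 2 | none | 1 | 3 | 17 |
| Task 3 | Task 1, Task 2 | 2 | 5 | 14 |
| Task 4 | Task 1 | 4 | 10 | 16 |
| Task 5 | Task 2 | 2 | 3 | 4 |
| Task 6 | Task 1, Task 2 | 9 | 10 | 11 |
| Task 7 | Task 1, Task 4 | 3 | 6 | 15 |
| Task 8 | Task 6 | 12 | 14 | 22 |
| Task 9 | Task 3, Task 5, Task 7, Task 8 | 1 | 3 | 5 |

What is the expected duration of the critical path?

te_Task 1 = (5 + 4·7 + 21)/6 = 54/6 = 9
te_Task 2 = (1 + 4·3 + 17)/6 = 30/6 = 5
te_Task 3 = (2 + 4·5 + 14)/6 = 36/6 = 6
te_Task 4 = (4 + 4·10 + 16)/6 = 60/6 = 10
te_Task 5 = (2 + 4·3 + 4)/6 = 18/6 = 3
te_Task 6 = (9 + 4·10 + 11)/6 = 60/6 = 10
te_Task 7 = (3 + 4·6 + 15)/6 = 42/6 = 7
te_Task 8 = (12 + 4·14 + 22)/6 = 90/6 = 15
te_Task 9 = (1 + 4·3 + 5)/6 = 18/6 = 3

Forward pass:
ES_Task 1 = 0; EF_Task 1 = 9
ES_Task 2 = 0; EF_Task 2 = 5
ES_Task 3 = max(EF_Task 1=9, EF_Task 2=5) = 9; EF_Task 3 = 9+6 = 15
ES_Task 4 = 9; EF_Task 4 = 9+10 = 19
ES_Task 5 = 5; EF_Task 5 = 5+3 = 8
ES_Task 6 = max(EF_Task 1=9, EF_Task 2=5) = 9; EF_Task 6 = 9+10 = 19
ES_Task 7 = max(EF_Task 1=9, EF_Task 4=19) = 19; EF_Task 7 = 19+7 = 26
ES_Task 8 = 19; EF_Task 8 = 19+15 = 34
ES_Task 9 = max(EF_Task 3=15, EF_Task 5=8, EF_Task 7=26, EF_Task 8=34) = 34; EF_Task 9 = 34+3 = 37
Expected project duration μ = 37 weeks. Critical path: Task 1 → Task 6 → Task 8 → Task 9.

37 weeks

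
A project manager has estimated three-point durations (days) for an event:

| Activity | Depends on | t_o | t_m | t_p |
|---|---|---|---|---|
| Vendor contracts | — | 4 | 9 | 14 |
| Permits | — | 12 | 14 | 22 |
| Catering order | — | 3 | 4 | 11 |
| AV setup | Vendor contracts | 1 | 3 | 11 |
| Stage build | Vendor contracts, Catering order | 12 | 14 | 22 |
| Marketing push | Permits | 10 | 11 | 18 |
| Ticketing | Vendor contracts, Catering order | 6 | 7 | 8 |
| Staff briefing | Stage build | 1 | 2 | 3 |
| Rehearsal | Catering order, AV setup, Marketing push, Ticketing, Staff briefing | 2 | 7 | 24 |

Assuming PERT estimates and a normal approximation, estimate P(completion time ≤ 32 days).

0.173

te_Vendor contracts = (4 + 4·9 + 14)/6 = 54/6 = 9; σ²_Vendor contracts = ((14−4)/6)² = 2.778
te_Permits = (12 + 4·14 + 22)/6 = 90/6 = 15; σ²_Permits = ((22−12)/6)² = 2.778
te_Catering order = (3 + 4·4 + 11)/6 = 30/6 = 5; σ²_Catering order = ((11−3)/6)² = 1.778
te_AV setup = (1 + 4·3 + 11)/6 = 24/6 = 4; σ²_AV setup = ((11−1)/6)² = 2.778
te_Stage build = (12 + 4·14 + 22)/6 = 90/6 = 15; σ²_Stage build = ((22−12)/6)² = 2.778
te_Marketing push = (10 + 4·11 + 18)/6 = 72/6 = 12; σ²_Marketing push = ((18−10)/6)² = 1.778
te_Ticketing = (6 + 4·7 + 8)/6 = 42/6 = 7; σ²_Ticketing = ((8−6)/6)² = 0.111
te_Staff briefing = (1 + 4·2 + 3)/6 = 12/6 = 2; σ²_Staff briefing = ((3−1)/6)² = 0.111
te_Rehearsal = (2 + 4·7 + 24)/6 = 54/6 = 9; σ²_Rehearsal = ((24−2)/6)² = 13.444

Forward pass:
ES_Vendor contracts = 0; EF_Vendor contracts = 9
ES_Permits = 0; EF_Permits = 15
ES_Catering order = 0; EF_Catering order = 5
ES_AV setup = 9; EF_AV setup = 9+4 = 13
ES_Stage build = max(EF_Vendor contracts=9, EF_Catering order=5) = 9; EF_Stage build = 9+15 = 24
ES_Marketing push = 15; EF_Marketing push = 15+12 = 27
ES_Ticketing = max(EF_Vendor contracts=9, EF_Catering order=5) = 9; EF_Ticketing = 9+7 = 16
ES_Staff briefing = 24; EF_Staff briefing = 24+2 = 26
ES_Rehearsal = max(EF_Catering order=5, EF_AV setup=13, EF_Marketing push=27, EF_Ticketing=16, EF_Staff briefing=26) = 27; EF_Rehearsal = 27+9 = 36
Expected project duration μ = 36 days. Critical path: Permits → Marketing push → Rehearsal.

Variance along critical path = 2.778 + 1.778 + 13.444 = 18.000; σ = √18.000 = 4.243 days.
Z = (32 − 36) / 4.243 = -0.943
P(T ≤ 32) = Φ(-0.943) ≈ 0.173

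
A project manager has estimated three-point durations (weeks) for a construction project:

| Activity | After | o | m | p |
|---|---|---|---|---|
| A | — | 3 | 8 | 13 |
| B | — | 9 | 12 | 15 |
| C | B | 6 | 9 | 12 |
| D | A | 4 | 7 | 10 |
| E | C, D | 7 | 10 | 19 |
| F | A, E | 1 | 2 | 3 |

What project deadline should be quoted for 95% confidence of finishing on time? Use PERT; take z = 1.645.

38.1 weeks

te_A = (3 + 4·8 + 13)/6 = 48/6 = 8; σ²_A = ((13−3)/6)² = 2.778
te_B = (9 + 4·12 + 15)/6 = 72/6 = 12; σ²_B = ((15−9)/6)² = 1.000
te_C = (6 + 4·9 + 12)/6 = 54/6 = 9; σ²_C = ((12−6)/6)² = 1.000
te_D = (4 + 4·7 + 10)/6 = 42/6 = 7; σ²_D = ((10−4)/6)² = 1.000
te_E = (7 + 4·10 + 19)/6 = 66/6 = 11; σ²_E = ((19−7)/6)² = 4.000
te_F = (1 + 4·2 + 3)/6 = 12/6 = 2; σ²_F = ((3−1)/6)² = 0.111

Forward pass:
ES_A = 0; EF_A = 8
ES_B = 0; EF_B = 12
ES_C = 12; EF_C = 12+9 = 21
ES_D = 8; EF_D = 8+7 = 15
ES_E = max(EF_C=21, EF_D=15) = 21; EF_E = 21+11 = 32
ES_F = max(EF_A=8, EF_E=32) = 32; EF_F = 32+2 = 34
Expected project duration μ = 34 weeks. Critical path: B → C → E → F.

Variance along critical path = 1.000 + 1.000 + 4.000 + 0.111 = 6.111; σ = 2.472 weeks.
D = μ + z·σ = 34 + 1.645·2.472 = 38.1 weeks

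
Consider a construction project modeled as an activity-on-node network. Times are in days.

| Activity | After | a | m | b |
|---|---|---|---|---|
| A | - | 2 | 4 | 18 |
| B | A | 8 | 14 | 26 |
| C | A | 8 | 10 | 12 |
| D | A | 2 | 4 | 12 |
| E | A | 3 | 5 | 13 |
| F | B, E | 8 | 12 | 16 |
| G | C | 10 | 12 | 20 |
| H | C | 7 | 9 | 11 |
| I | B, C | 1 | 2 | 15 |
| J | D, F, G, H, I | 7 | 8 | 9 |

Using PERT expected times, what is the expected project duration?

41 days

te_A = (2 + 4·4 + 18)/6 = 36/6 = 6
te_B = (8 + 4·14 + 26)/6 = 90/6 = 15
te_C = (8 + 4·10 + 12)/6 = 60/6 = 10
te_D = (2 + 4·4 + 12)/6 = 30/6 = 5
te_E = (3 + 4·5 + 13)/6 = 36/6 = 6
te_F = (8 + 4·12 + 16)/6 = 72/6 = 12
te_G = (10 + 4·12 + 20)/6 = 78/6 = 13
te_H = (7 + 4·9 + 11)/6 = 54/6 = 9
te_I = (1 + 4·2 + 15)/6 = 24/6 = 4
te_J = (7 + 4·8 + 9)/6 = 48/6 = 8

Forward pass:
ES_A = 0; EF_A = 6
ES_B = 6; EF_B = 6+15 = 21
ES_C = 6; EF_C = 6+10 = 16
ES_D = 6; EF_D = 6+5 = 11
ES_E = 6; EF_E = 6+6 = 12
ES_F = max(EF_B=21, EF_E=12) = 21; EF_F = 21+12 = 33
ES_G = 16; EF_G = 16+13 = 29
ES_H = 16; EF_H = 16+9 = 25
ES_I = max(EF_B=21, EF_C=16) = 21; EF_I = 21+4 = 25
ES_J = max(EF_D=11, EF_F=33, EF_G=29, EF_H=25, EF_I=25) = 33; EF_J = 33+8 = 41
Expected project duration μ = 41 days. Critical path: A → B → F → J.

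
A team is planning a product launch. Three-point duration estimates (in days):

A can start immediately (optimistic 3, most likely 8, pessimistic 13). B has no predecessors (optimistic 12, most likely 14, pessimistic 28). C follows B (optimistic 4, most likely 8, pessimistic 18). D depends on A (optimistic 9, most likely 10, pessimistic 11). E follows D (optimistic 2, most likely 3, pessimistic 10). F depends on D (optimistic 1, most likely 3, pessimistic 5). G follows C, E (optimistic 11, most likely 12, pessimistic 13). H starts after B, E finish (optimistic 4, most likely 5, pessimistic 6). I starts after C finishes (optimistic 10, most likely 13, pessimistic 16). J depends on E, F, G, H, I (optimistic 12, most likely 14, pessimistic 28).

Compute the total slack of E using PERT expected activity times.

4 days

te_A = (3 + 4·8 + 13)/6 = 48/6 = 8
te_B = (12 + 4·14 + 28)/6 = 96/6 = 16
te_C = (4 + 4·8 + 18)/6 = 54/6 = 9
te_D = (9 + 4·10 + 11)/6 = 60/6 = 10
te_E = (2 + 4·3 + 10)/6 = 24/6 = 4
te_F = (1 + 4·3 + 5)/6 = 18/6 = 3
te_G = (11 + 4·12 + 13)/6 = 72/6 = 12
te_H = (4 + 4·5 + 6)/6 = 30/6 = 5
te_I = (10 + 4·13 + 16)/6 = 78/6 = 13
te_J = (12 + 4·14 + 28)/6 = 96/6 = 16

Forward pass:
ES_A = 0; EF_A = 8
ES_B = 0; EF_B = 16
ES_C = 16; EF_C = 16+9 = 25
ES_D = 8; EF_D = 8+10 = 18
ES_E = 18; EF_E = 18+4 = 22
ES_F = 18; EF_F = 18+3 = 21
ES_G = max(EF_C=25, EF_E=22) = 25; EF_G = 25+12 = 37
ES_H = max(EF_B=16, EF_E=22) = 22; EF_H = 22+5 = 27
ES_I = 25; EF_I = 25+13 = 38
ES_J = max(EF_E=22, EF_F=21, EF_G=37, EF_H=27, EF_I=38) = 38; EF_J = 38+16 = 54
Expected project duration μ = 54 days. Critical path: B → C → I → J.

Backward pass:
LF_J = 54; LS_J = 54−16 = 38
LF_I = LS_J = 38; LS_I = 38−13 = 25
LF_H = LS_J = 38; LS_H = 38−5 = 33
LF_G = LS_J = 38; LS_G = 38−12 = 26
LF_F = LS_J = 38; LS_F = 38−3 = 35
LF_E = min(LS_G=26, LS_H=33, LS_J=38) = 26; LS_E = 26−4 = 22
LF_D = min(LS_E=22, LS_F=35) = 22; LS_D = 22−10 = 12
LF_C = min(LS_G=26, LS_I=25) = 25; LS_C = 25−9 = 16
LF_B = min(LS_C=16, LS_H=33) = 16; LS_B = 16−16 = 0
LF_A = LS_D = 12; LS_A = 12−8 = 4
Slack_E = LS_E − ES_E = 22 − 18 = 4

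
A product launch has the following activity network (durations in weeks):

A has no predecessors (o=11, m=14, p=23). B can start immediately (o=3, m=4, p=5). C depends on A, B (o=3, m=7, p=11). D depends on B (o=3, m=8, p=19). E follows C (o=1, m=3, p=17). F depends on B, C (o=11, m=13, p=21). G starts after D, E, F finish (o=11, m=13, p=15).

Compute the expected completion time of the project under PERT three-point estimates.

te_A = (11 + 4·14 + 23)/6 = 90/6 = 15
te_B = (3 + 4·4 + 5)/6 = 24/6 = 4
te_C = (3 + 4·7 + 11)/6 = 42/6 = 7
te_D = (3 + 4·8 + 19)/6 = 54/6 = 9
te_E = (1 + 4·3 + 17)/6 = 30/6 = 5
te_F = (11 + 4·13 + 21)/6 = 84/6 = 14
te_G = (11 + 4·13 + 15)/6 = 78/6 = 13

Forward pass:
ES_A = 0; EF_A = 15
ES_B = 0; EF_B = 4
ES_C = max(EF_A=15, EF_B=4) = 15; EF_C = 15+7 = 22
ES_D = 4; EF_D = 4+9 = 13
ES_E = 22; EF_E = 22+5 = 27
ES_F = max(EF_B=4, EF_C=22) = 22; EF_F = 22+14 = 36
ES_G = max(EF_D=13, EF_E=27, EF_F=36) = 36; EF_G = 36+13 = 49
Expected project duration μ = 49 weeks. Critical path: A → C → F → G.

49 weeks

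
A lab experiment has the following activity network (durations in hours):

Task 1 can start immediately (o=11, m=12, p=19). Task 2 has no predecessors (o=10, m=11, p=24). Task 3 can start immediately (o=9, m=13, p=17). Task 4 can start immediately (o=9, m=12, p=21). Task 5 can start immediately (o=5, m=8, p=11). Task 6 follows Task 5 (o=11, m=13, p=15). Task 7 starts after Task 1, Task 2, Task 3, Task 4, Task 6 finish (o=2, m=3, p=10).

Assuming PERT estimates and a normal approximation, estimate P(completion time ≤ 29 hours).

0.987

te_Task 1 = (11 + 4·12 + 19)/6 = 78/6 = 13; σ²_Task 1 = ((19−11)/6)² = 1.778
te_Task 2 = (10 + 4·11 + 24)/6 = 78/6 = 13; σ²_Task 2 = ((24−10)/6)² = 5.444
te_Task 3 = (9 + 4·13 + 17)/6 = 78/6 = 13; σ²_Task 3 = ((17−9)/6)² = 1.778
te_Task 4 = (9 + 4·12 + 21)/6 = 78/6 = 13; σ²_Task 4 = ((21−9)/6)² = 4.000
te_Task 5 = (5 + 4·8 + 11)/6 = 48/6 = 8; σ²_Task 5 = ((11−5)/6)² = 1.000
te_Task 6 = (11 + 4·13 + 15)/6 = 78/6 = 13; σ²_Task 6 = ((15−11)/6)² = 0.444
te_Task 7 = (2 + 4·3 + 10)/6 = 24/6 = 4; σ²_Task 7 = ((10−2)/6)² = 1.778

Forward pass:
ES_Task 1 = 0; EF_Task 1 = 13
ES_Task 2 = 0; EF_Task 2 = 13
ES_Task 3 = 0; EF_Task 3 = 13
ES_Task 4 = 0; EF_Task 4 = 13
ES_Task 5 = 0; EF_Task 5 = 8
ES_Task 6 = 8; EF_Task 6 = 8+13 = 21
ES_Task 7 = max(EF_Task 1=13, EF_Task 2=13, EF_Task 3=13, EF_Task 4=13, EF_Task 6=21) = 21; EF_Task 7 = 21+4 = 25
Expected project duration μ = 25 hours. Critical path: Task 5 → Task 6 → Task 7.

Variance along critical path = 1.000 + 0.444 + 1.778 = 3.222; σ = √3.222 = 1.795 hours.
Z = (29 − 25) / 1.795 = 2.228
P(T ≤ 29) = Φ(2.228) ≈ 0.987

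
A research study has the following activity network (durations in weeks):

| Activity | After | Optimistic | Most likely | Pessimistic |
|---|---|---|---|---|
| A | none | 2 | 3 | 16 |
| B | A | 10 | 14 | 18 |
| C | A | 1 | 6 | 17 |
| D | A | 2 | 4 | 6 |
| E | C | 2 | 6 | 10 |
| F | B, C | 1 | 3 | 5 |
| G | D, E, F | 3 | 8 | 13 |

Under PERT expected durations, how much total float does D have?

te_A = (2 + 4·3 + 16)/6 = 30/6 = 5
te_B = (10 + 4·14 + 18)/6 = 84/6 = 14
te_C = (1 + 4·6 + 17)/6 = 42/6 = 7
te_D = (2 + 4·4 + 6)/6 = 24/6 = 4
te_E = (2 + 4·6 + 10)/6 = 36/6 = 6
te_F = (1 + 4·3 + 5)/6 = 18/6 = 3
te_G = (3 + 4·8 + 13)/6 = 48/6 = 8

Forward pass:
ES_A = 0; EF_A = 5
ES_B = 5; EF_B = 5+14 = 19
ES_C = 5; EF_C = 5+7 = 12
ES_D = 5; EF_D = 5+4 = 9
ES_E = 12; EF_E = 12+6 = 18
ES_F = max(EF_B=19, EF_C=12) = 19; EF_F = 19+3 = 22
ES_G = max(EF_D=9, EF_E=18, EF_F=22) = 22; EF_G = 22+8 = 30
Expected project duration μ = 30 weeks. Critical path: A → B → F → G.

Backward pass:
LF_G = 30; LS_G = 30−8 = 22
LF_F = LS_G = 22; LS_F = 22−3 = 19
LF_E = LS_G = 22; LS_E = 22−6 = 16
LF_D = LS_G = 22; LS_D = 22−4 = 18
LF_C = min(LS_E=16, LS_F=19) = 16; LS_C = 16−7 = 9
LF_B = LS_F = 19; LS_B = 19−14 = 5
LF_A = min(LS_B=5, LS_C=9, LS_D=18) = 5; LS_A = 5−5 = 0
Slack_D = LS_D − ES_D = 18 − 5 = 13

13 weeks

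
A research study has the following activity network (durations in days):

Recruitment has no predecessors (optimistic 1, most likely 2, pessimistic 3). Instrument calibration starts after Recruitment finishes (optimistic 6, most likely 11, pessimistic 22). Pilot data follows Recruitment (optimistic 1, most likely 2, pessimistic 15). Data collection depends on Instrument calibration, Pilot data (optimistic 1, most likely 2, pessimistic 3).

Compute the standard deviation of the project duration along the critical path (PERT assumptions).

2.71 days

te_Recruitment = (1 + 4·2 + 3)/6 = 12/6 = 2; σ²_Recruitment = ((3−1)/6)² = 0.111
te_Instrument calibration = (6 + 4·11 + 22)/6 = 72/6 = 12; σ²_Instrument calibration = ((22−6)/6)² = 7.111
te_Pilot data = (1 + 4·2 + 15)/6 = 24/6 = 4; σ²_Pilot data = ((15−1)/6)² = 5.444
te_Data collection = (1 + 4·2 + 3)/6 = 12/6 = 2; σ²_Data collection = ((3−1)/6)² = 0.111

Forward pass:
ES_Recruitment = 0; EF_Recruitment = 2
ES_Instrument calibration = 2; EF_Instrument calibration = 2+12 = 14
ES_Pilot data = 2; EF_Pilot data = 2+4 = 6
ES_Data collection = max(EF_Instrument calibration=14, EF_Pilot data=6) = 14; EF_Data collection = 14+2 = 16
Expected project duration μ = 16 days. Critical path: Recruitment → Instrument calibration → Data collection.

Variance along critical path = 0.111 + 7.111 + 0.111 = 7.333
σ = √7.333 = 2.708 days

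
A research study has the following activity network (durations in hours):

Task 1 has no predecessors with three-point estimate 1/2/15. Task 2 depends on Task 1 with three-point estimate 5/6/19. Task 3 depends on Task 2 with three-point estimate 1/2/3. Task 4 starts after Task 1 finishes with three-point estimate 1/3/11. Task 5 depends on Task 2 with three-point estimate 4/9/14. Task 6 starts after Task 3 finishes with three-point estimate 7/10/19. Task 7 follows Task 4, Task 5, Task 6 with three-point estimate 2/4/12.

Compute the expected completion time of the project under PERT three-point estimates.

te_Task 1 = (1 + 4·2 + 15)/6 = 24/6 = 4
te_Task 2 = (5 + 4·6 + 19)/6 = 48/6 = 8
te_Task 3 = (1 + 4·2 + 3)/6 = 12/6 = 2
te_Task 4 = (1 + 4·3 + 11)/6 = 24/6 = 4
te_Task 5 = (4 + 4·9 + 14)/6 = 54/6 = 9
te_Task 6 = (7 + 4·10 + 19)/6 = 66/6 = 11
te_Task 7 = (2 + 4·4 + 12)/6 = 30/6 = 5

Forward pass:
ES_Task 1 = 0; EF_Task 1 = 4
ES_Task 2 = 4; EF_Task 2 = 4+8 = 12
ES_Task 3 = 12; EF_Task 3 = 12+2 = 14
ES_Task 4 = 4; EF_Task 4 = 4+4 = 8
ES_Task 5 = 12; EF_Task 5 = 12+9 = 21
ES_Task 6 = 14; EF_Task 6 = 14+11 = 25
ES_Task 7 = max(EF_Task 4=8, EF_Task 5=21, EF_Task 6=25) = 25; EF_Task 7 = 25+5 = 30
Expected project duration μ = 30 hours. Critical path: Task 1 → Task 2 → Task 3 → Task 6 → Task 7.

30 hours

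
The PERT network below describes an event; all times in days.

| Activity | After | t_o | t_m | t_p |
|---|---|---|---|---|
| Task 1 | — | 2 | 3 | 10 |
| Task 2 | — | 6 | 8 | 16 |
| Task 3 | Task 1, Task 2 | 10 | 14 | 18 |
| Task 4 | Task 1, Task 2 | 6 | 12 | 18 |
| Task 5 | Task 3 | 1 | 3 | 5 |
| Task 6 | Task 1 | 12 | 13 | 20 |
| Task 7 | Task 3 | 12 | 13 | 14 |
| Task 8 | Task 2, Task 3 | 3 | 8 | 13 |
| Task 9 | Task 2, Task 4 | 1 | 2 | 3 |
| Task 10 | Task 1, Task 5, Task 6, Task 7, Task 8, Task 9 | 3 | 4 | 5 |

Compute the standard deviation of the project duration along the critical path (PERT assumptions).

2.19 days

te_Task 1 = (2 + 4·3 + 10)/6 = 24/6 = 4; σ²_Task 1 = ((10−2)/6)² = 1.778
te_Task 2 = (6 + 4·8 + 16)/6 = 54/6 = 9; σ²_Task 2 = ((16−6)/6)² = 2.778
te_Task 3 = (10 + 4·14 + 18)/6 = 84/6 = 14; σ²_Task 3 = ((18−10)/6)² = 1.778
te_Task 4 = (6 + 4·12 + 18)/6 = 72/6 = 12; σ²_Task 4 = ((18−6)/6)² = 4.000
te_Task 5 = (1 + 4·3 + 5)/6 = 18/6 = 3; σ²_Task 5 = ((5−1)/6)² = 0.444
te_Task 6 = (12 + 4·13 + 20)/6 = 84/6 = 14; σ²_Task 6 = ((20−12)/6)² = 1.778
te_Task 7 = (12 + 4·13 + 14)/6 = 78/6 = 13; σ²_Task 7 = ((14−12)/6)² = 0.111
te_Task 8 = (3 + 4·8 + 13)/6 = 48/6 = 8; σ²_Task 8 = ((13−3)/6)² = 2.778
te_Task 9 = (1 + 4·2 + 3)/6 = 12/6 = 2; σ²_Task 9 = ((3−1)/6)² = 0.111
te_Task 10 = (3 + 4·4 + 5)/6 = 24/6 = 4; σ²_Task 10 = ((5−3)/6)² = 0.111

Forward pass:
ES_Task 1 = 0; EF_Task 1 = 4
ES_Task 2 = 0; EF_Task 2 = 9
ES_Task 3 = max(EF_Task 1=4, EF_Task 2=9) = 9; EF_Task 3 = 9+14 = 23
ES_Task 4 = max(EF_Task 1=4, EF_Task 2=9) = 9; EF_Task 4 = 9+12 = 21
ES_Task 5 = 23; EF_Task 5 = 23+3 = 26
ES_Task 6 = 4; EF_Task 6 = 4+14 = 18
ES_Task 7 = 23; EF_Task 7 = 23+13 = 36
ES_Task 8 = max(EF_Task 2=9, EF_Task 3=23) = 23; EF_Task 8 = 23+8 = 31
ES_Task 9 = max(EF_Task 2=9, EF_Task 4=21) = 21; EF_Task 9 = 21+2 = 23
ES_Task 10 = max(EF_Task 1=4, EF_Task 5=26, EF_Task 6=18, EF_Task 7=36, EF_Task 8=31, EF_Task 9=23) = 36; EF_Task 10 = 36+4 = 40
Expected project duration μ = 40 days. Critical path: Task 2 → Task 3 → Task 7 → Task 10.

Variance along critical path = 2.778 + 1.778 + 0.111 + 0.111 = 4.778
σ = √4.778 = 2.186 days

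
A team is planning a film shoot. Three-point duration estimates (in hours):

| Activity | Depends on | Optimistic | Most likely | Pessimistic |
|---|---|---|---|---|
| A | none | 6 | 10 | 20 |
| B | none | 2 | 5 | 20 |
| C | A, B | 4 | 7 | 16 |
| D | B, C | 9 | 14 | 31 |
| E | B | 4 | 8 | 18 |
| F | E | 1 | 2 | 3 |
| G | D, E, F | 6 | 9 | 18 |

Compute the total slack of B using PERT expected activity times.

te_A = (6 + 4·10 + 20)/6 = 66/6 = 11
te_B = (2 + 4·5 + 20)/6 = 42/6 = 7
te_C = (4 + 4·7 + 16)/6 = 48/6 = 8
te_D = (9 + 4·14 + 31)/6 = 96/6 = 16
te_E = (4 + 4·8 + 18)/6 = 54/6 = 9
te_F = (1 + 4·2 + 3)/6 = 12/6 = 2
te_G = (6 + 4·9 + 18)/6 = 60/6 = 10

Forward pass:
ES_A = 0; EF_A = 11
ES_B = 0; EF_B = 7
ES_C = max(EF_A=11, EF_B=7) = 11; EF_C = 11+8 = 19
ES_D = max(EF_B=7, EF_C=19) = 19; EF_D = 19+16 = 35
ES_E = 7; EF_E = 7+9 = 16
ES_F = 16; EF_F = 16+2 = 18
ES_G = max(EF_D=35, EF_E=16, EF_F=18) = 35; EF_G = 35+10 = 45
Expected project duration μ = 45 hours. Critical path: A → C → D → G.

Backward pass:
LF_G = 45; LS_G = 45−10 = 35
LF_F = LS_G = 35; LS_F = 35−2 = 33
LF_E = min(LS_F=33, LS_G=35) = 33; LS_E = 33−9 = 24
LF_D = LS_G = 35; LS_D = 35−16 = 19
LF_C = LS_D = 19; LS_C = 19−8 = 11
LF_B = min(LS_C=11, LS_D=19, LS_E=24) = 11; LS_B = 11−7 = 4
LF_A = LS_C = 11; LS_A = 11−11 = 0
Slack_B = LS_B − ES_B = 4 − 0 = 4

4 hours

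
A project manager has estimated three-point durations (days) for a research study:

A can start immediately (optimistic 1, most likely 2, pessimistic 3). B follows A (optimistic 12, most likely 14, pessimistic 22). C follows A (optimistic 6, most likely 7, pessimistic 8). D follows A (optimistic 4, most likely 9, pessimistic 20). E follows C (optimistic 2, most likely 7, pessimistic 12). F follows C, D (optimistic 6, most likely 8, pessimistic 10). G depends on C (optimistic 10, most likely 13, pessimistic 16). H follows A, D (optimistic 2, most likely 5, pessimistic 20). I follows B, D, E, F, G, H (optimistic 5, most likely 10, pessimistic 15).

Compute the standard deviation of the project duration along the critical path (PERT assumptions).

te_A = (1 + 4·2 + 3)/6 = 12/6 = 2; σ²_A = ((3−1)/6)² = 0.111
te_B = (12 + 4·14 + 22)/6 = 90/6 = 15; σ²_B = ((22−12)/6)² = 2.778
te_C = (6 + 4·7 + 8)/6 = 42/6 = 7; σ²_C = ((8−6)/6)² = 0.111
te_D = (4 + 4·9 + 20)/6 = 60/6 = 10; σ²_D = ((20−4)/6)² = 7.111
te_E = (2 + 4·7 + 12)/6 = 42/6 = 7; σ²_E = ((12−2)/6)² = 2.778
te_F = (6 + 4·8 + 10)/6 = 48/6 = 8; σ²_F = ((10−6)/6)² = 0.444
te_G = (10 + 4·13 + 16)/6 = 78/6 = 13; σ²_G = ((16−10)/6)² = 1.000
te_H = (2 + 4·5 + 20)/6 = 42/6 = 7; σ²_H = ((20−2)/6)² = 9.000
te_I = (5 + 4·10 + 15)/6 = 60/6 = 10; σ²_I = ((15−5)/6)² = 2.778

Forward pass:
ES_A = 0; EF_A = 2
ES_B = 2; EF_B = 2+15 = 17
ES_C = 2; EF_C = 2+7 = 9
ES_D = 2; EF_D = 2+10 = 12
ES_E = 9; EF_E = 9+7 = 16
ES_F = max(EF_C=9, EF_D=12) = 12; EF_F = 12+8 = 20
ES_G = 9; EF_G = 9+13 = 22
ES_H = max(EF_A=2, EF_D=12) = 12; EF_H = 12+7 = 19
ES_I = max(EF_B=17, EF_D=12, EF_E=16, EF_F=20, EF_G=22, EF_H=19) = 22; EF_I = 22+10 = 32
Expected project duration μ = 32 days. Critical path: A → C → G → I.

Variance along critical path = 0.111 + 0.111 + 1.000 + 2.778 = 4.000
σ = √4.000 = 2.000 days

2.00 days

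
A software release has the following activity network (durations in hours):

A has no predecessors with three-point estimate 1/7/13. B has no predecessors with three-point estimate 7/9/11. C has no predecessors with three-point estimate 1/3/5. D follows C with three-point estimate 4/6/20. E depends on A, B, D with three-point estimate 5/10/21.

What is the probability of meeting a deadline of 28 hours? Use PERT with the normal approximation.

0.941

te_A = (1 + 4·7 + 13)/6 = 42/6 = 7; σ²_A = ((13−1)/6)² = 4.000
te_B = (7 + 4·9 + 11)/6 = 54/6 = 9; σ²_B = ((11−7)/6)² = 0.444
te_C = (1 + 4·3 + 5)/6 = 18/6 = 3; σ²_C = ((5−1)/6)² = 0.444
te_D = (4 + 4·6 + 20)/6 = 48/6 = 8; σ²_D = ((20−4)/6)² = 7.111
te_E = (5 + 4·10 + 21)/6 = 66/6 = 11; σ²_E = ((21−5)/6)² = 7.111

Forward pass:
ES_A = 0; EF_A = 7
ES_B = 0; EF_B = 9
ES_C = 0; EF_C = 3
ES_D = 3; EF_D = 3+8 = 11
ES_E = max(EF_A=7, EF_B=9, EF_D=11) = 11; EF_E = 11+11 = 22
Expected project duration μ = 22 hours. Critical path: C → D → E.

Variance along critical path = 0.444 + 7.111 + 7.111 = 14.667; σ = √14.667 = 3.830 hours.
Z = (28 − 22) / 3.830 = 1.567
P(T ≤ 28) = Φ(1.567) ≈ 0.941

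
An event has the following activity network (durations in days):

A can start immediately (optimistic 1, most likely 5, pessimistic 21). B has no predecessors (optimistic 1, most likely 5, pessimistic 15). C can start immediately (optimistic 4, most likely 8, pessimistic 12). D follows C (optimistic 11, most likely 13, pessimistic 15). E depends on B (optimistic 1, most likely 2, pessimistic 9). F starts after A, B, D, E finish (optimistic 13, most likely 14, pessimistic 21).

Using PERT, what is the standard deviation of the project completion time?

te_A = (1 + 4·5 + 21)/6 = 42/6 = 7; σ²_A = ((21−1)/6)² = 11.111
te_B = (1 + 4·5 + 15)/6 = 36/6 = 6; σ²_B = ((15−1)/6)² = 5.444
te_C = (4 + 4·8 + 12)/6 = 48/6 = 8; σ²_C = ((12−4)/6)² = 1.778
te_D = (11 + 4·13 + 15)/6 = 78/6 = 13; σ²_D = ((15−11)/6)² = 0.444
te_E = (1 + 4·2 + 9)/6 = 18/6 = 3; σ²_E = ((9−1)/6)² = 1.778
te_F = (13 + 4·14 + 21)/6 = 90/6 = 15; σ²_F = ((21−13)/6)² = 1.778

Forward pass:
ES_A = 0; EF_A = 7
ES_B = 0; EF_B = 6
ES_C = 0; EF_C = 8
ES_D = 8; EF_D = 8+13 = 21
ES_E = 6; EF_E = 6+3 = 9
ES_F = max(EF_A=7, EF_B=6, EF_D=21, EF_E=9) = 21; EF_F = 21+15 = 36
Expected project duration μ = 36 days. Critical path: C → D → F.

Variance along critical path = 1.778 + 0.444 + 1.778 = 4.000
σ = √4.000 = 2.000 days

2.00 days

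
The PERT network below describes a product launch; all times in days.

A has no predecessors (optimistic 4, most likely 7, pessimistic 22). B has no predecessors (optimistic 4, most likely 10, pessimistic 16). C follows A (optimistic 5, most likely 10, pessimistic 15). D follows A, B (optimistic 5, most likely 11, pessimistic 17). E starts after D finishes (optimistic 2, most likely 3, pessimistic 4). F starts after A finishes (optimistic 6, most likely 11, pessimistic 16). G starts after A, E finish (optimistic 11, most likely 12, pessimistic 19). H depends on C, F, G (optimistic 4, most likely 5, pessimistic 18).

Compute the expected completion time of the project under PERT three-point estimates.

44 days

te_A = (4 + 4·7 + 22)/6 = 54/6 = 9
te_B = (4 + 4·10 + 16)/6 = 60/6 = 10
te_C = (5 + 4·10 + 15)/6 = 60/6 = 10
te_D = (5 + 4·11 + 17)/6 = 66/6 = 11
te_E = (2 + 4·3 + 4)/6 = 18/6 = 3
te_F = (6 + 4·11 + 16)/6 = 66/6 = 11
te_G = (11 + 4·12 + 19)/6 = 78/6 = 13
te_H = (4 + 4·5 + 18)/6 = 42/6 = 7

Forward pass:
ES_A = 0; EF_A = 9
ES_B = 0; EF_B = 10
ES_C = 9; EF_C = 9+10 = 19
ES_D = max(EF_A=9, EF_B=10) = 10; EF_D = 10+11 = 21
ES_E = 21; EF_E = 21+3 = 24
ES_F = 9; EF_F = 9+11 = 20
ES_G = max(EF_A=9, EF_E=24) = 24; EF_G = 24+13 = 37
ES_H = max(EF_C=19, EF_F=20, EF_G=37) = 37; EF_H = 37+7 = 44
Expected project duration μ = 44 days. Critical path: B → D → E → G → H.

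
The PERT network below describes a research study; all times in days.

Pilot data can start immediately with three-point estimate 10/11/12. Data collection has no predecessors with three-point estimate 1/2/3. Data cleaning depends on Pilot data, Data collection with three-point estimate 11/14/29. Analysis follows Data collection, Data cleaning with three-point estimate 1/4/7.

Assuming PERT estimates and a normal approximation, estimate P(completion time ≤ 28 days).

0.173

te_Pilot data = (10 + 4·11 + 12)/6 = 66/6 = 11; σ²_Pilot data = ((12−10)/6)² = 0.111
te_Data collection = (1 + 4·2 + 3)/6 = 12/6 = 2; σ²_Data collection = ((3−1)/6)² = 0.111
te_Data cleaning = (11 + 4·14 + 29)/6 = 96/6 = 16; σ²_Data cleaning = ((29−11)/6)² = 9.000
te_Analysis = (1 + 4·4 + 7)/6 = 24/6 = 4; σ²_Analysis = ((7−1)/6)² = 1.000

Forward pass:
ES_Pilot data = 0; EF_Pilot data = 11
ES_Data collection = 0; EF_Data collection = 2
ES_Data cleaning = max(EF_Pilot data=11, EF_Data collection=2) = 11; EF_Data cleaning = 11+16 = 27
ES_Analysis = max(EF_Data collection=2, EF_Data cleaning=27) = 27; EF_Analysis = 27+4 = 31
Expected project duration μ = 31 days. Critical path: Pilot data → Data cleaning → Analysis.

Variance along critical path = 0.111 + 9.000 + 1.000 = 10.111; σ = √10.111 = 3.180 days.
Z = (28 − 31) / 3.180 = -0.943
P(T ≤ 28) = Φ(-0.943) ≈ 0.173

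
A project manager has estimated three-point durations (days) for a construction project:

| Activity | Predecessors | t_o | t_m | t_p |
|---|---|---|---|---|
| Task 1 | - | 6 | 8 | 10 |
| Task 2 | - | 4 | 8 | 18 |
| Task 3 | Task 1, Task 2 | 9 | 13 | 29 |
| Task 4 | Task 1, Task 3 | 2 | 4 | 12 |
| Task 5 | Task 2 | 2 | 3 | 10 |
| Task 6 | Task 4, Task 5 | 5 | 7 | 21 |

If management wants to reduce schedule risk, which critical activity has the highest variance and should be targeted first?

te_Task 1 = (6 + 4·8 + 10)/6 = 48/6 = 8; σ²_Task 1 = ((10−6)/6)² = 0.444
te_Task 2 = (4 + 4·8 + 18)/6 = 54/6 = 9; σ²_Task 2 = ((18−4)/6)² = 5.444
te_Task 3 = (9 + 4·13 + 29)/6 = 90/6 = 15; σ²_Task 3 = ((29−9)/6)² = 11.111
te_Task 4 = (2 + 4·4 + 12)/6 = 30/6 = 5; σ²_Task 4 = ((12−2)/6)² = 2.778
te_Task 5 = (2 + 4·3 + 10)/6 = 24/6 = 4; σ²_Task 5 = ((10−2)/6)² = 1.778
te_Task 6 = (5 + 4·7 + 21)/6 = 54/6 = 9; σ²_Task 6 = ((21−5)/6)² = 7.111

Forward pass:
ES_Task 1 = 0; EF_Task 1 = 8
ES_Task 2 = 0; EF_Task 2 = 9
ES_Task 3 = max(EF_Task 1=8, EF_Task 2=9) = 9; EF_Task 3 = 9+15 = 24
ES_Task 4 = max(EF_Task 1=8, EF_Task 3=24) = 24; EF_Task 4 = 24+5 = 29
ES_Task 5 = 9; EF_Task 5 = 9+4 = 13
ES_Task 6 = max(EF_Task 4=29, EF_Task 5=13) = 29; EF_Task 6 = 29+9 = 38
Expected project duration μ = 38 days. Critical path: Task 2 → Task 3 → Task 4 → Task 6.

Variances on critical path: σ²_Task 2=5.444, σ²_Task 3=11.111, σ²_Task 4=2.778, σ²_Task 6=7.111.
Largest is σ²_Task 3 = 11.111.

Task 3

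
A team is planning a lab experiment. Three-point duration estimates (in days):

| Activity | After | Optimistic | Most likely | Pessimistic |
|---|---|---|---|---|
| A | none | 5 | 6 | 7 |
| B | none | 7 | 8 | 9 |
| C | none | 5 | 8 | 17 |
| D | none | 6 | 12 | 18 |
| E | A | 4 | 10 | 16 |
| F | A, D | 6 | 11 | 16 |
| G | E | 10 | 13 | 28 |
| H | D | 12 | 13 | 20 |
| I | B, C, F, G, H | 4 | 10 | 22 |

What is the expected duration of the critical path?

42 days

te_A = (5 + 4·6 + 7)/6 = 36/6 = 6
te_B = (7 + 4·8 + 9)/6 = 48/6 = 8
te_C = (5 + 4·8 + 17)/6 = 54/6 = 9
te_D = (6 + 4·12 + 18)/6 = 72/6 = 12
te_E = (4 + 4·10 + 16)/6 = 60/6 = 10
te_F = (6 + 4·11 + 16)/6 = 66/6 = 11
te_G = (10 + 4·13 + 28)/6 = 90/6 = 15
te_H = (12 + 4·13 + 20)/6 = 84/6 = 14
te_I = (4 + 4·10 + 22)/6 = 66/6 = 11

Forward pass:
ES_A = 0; EF_A = 6
ES_B = 0; EF_B = 8
ES_C = 0; EF_C = 9
ES_D = 0; EF_D = 12
ES_E = 6; EF_E = 6+10 = 16
ES_F = max(EF_A=6, EF_D=12) = 12; EF_F = 12+11 = 23
ES_G = 16; EF_G = 16+15 = 31
ES_H = 12; EF_H = 12+14 = 26
ES_I = max(EF_B=8, EF_C=9, EF_F=23, EF_G=31, EF_H=26) = 31; EF_I = 31+11 = 42
Expected project duration μ = 42 days. Critical path: A → E → G → I.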